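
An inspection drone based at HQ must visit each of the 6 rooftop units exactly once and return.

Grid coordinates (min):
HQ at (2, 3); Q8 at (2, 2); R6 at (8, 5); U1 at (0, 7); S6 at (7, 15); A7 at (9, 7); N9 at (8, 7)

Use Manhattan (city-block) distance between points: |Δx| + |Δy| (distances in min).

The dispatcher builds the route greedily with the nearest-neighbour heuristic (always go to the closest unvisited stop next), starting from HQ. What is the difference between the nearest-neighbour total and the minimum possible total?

From HQ: Q8=1, U1=6, R6=8, N9=10, A7=11, S6=17 → choose Q8 (1).
From Q8: U1=7, R6=9, N9=11, A7=12, S6=18 → choose U1 (7).
From U1: N9=8, A7=9, R6=10, S6=15 → choose N9 (8).
From N9: A7=1, R6=2, S6=9 → choose A7 (1).
From A7: R6=3, S6=10 → choose R6 (3).
From R6: S6=11 → choose S6 (11).
NN route HQ → Q8 → U1 → N9 → A7 → R6 → S6 → HQ costs 48.
Optimal: HQ → Q8 → R6 → A7 → N9 → S6 → U1 → HQ costs 44 (by enumerating all 360 distinct tours).
Excess = 48 − 44 = 4.

4 min longer than the optimal tour.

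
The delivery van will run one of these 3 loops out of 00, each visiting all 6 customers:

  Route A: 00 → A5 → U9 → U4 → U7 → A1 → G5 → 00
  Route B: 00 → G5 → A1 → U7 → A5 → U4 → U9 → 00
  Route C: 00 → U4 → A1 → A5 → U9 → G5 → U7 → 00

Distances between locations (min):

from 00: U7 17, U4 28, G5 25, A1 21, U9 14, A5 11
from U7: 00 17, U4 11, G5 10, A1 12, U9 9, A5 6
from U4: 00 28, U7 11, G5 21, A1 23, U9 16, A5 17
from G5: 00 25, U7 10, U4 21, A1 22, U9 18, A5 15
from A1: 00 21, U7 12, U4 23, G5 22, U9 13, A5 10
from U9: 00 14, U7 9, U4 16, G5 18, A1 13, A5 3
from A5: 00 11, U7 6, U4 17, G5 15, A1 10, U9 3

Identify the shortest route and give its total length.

Route A: 11 + 3 + 16 + 11 + 12 + 22 + 25 = 100
Route B: 25 + 22 + 12 + 6 + 17 + 16 + 14 = 112
Route C: 28 + 23 + 10 + 3 + 18 + 10 + 17 = 109

100 min — Route A is the shortest.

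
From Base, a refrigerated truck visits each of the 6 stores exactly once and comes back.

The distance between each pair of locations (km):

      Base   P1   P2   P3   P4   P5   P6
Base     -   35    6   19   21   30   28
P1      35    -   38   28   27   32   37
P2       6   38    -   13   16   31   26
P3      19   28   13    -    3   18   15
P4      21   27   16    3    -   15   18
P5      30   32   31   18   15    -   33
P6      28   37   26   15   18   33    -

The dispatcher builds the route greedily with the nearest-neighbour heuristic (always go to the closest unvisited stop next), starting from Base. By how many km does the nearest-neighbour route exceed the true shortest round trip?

Base: P2=6, P3=19, P4=21, P6=28, P5=30, P1=35 ⇒ P2
P2: P3=13, P4=16, P6=26, P5=31, P1=38 ⇒ P3
P3: P4=3, P6=15, P5=18, P1=28 ⇒ P4
P4: P5=15, P6=18, P1=27 ⇒ P5
P5: P1=32, P6=33 ⇒ P1
P1: P6=37 ⇒ P6
NN route Base → P2 → P3 → P4 → P5 → P1 → P6 → Base costs 134.
Optimal: Base → P1 → P5 → P4 → P3 → P6 → P2 → Base costs 132 (by enumerating all 360 distinct tours).
Excess = 134 − 132 = 2.

Excess over optimum: 2 km.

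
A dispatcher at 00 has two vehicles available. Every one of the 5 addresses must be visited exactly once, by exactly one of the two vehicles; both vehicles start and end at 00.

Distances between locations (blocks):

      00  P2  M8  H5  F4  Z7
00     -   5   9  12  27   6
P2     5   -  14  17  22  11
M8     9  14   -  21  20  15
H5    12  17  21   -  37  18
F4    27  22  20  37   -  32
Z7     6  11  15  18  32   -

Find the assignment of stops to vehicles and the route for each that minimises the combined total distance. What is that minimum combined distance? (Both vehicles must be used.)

92 blocks — the smallest possible combined total.

There are 2^4 − 1 = 15 ways to divide the 5 stops into two non-empty groups. For each, the best each vehicle can do is its own shortest tour through its group:
  {P2} + {M8, H5, F4, Z7}: 10 + 90 = 100
  {M8} + {P2, H5, F4, Z7}: 18 + 88 = 106
  {P2, M8} + {H5, F4, Z7}: 28 + 87 = 115
  {H5} + {P2, M8, F4, Z7}: 24 + 68 = 92
  {P2, H5} + {M8, F4, Z7}: 34 + 67 = 101
  {M8, H5} + {P2, F4, Z7}: 42 + 65 = 107
  … (15 splits in total)
Best: vehicle 1 00 → H5 → 00 = 24; vehicle 2 00 → P2 → F4 → M8 → Z7 → 00 = 68; combined 92.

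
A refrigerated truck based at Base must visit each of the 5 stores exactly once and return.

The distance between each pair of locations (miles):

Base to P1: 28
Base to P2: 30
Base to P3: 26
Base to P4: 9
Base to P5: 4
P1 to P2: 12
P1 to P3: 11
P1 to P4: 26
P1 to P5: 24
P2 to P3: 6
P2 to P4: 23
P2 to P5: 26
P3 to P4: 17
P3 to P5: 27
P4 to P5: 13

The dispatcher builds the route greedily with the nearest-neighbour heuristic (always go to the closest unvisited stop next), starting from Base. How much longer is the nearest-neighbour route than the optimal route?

The nearest-neighbour route is 8 miles longer than optimal.

Base: P5=4, P4=9, P3=26, P1=28, P2=30 ⇒ P5
P5: P4=13, P1=24, P2=26, P3=27 ⇒ P4
P4: P3=17, P2=23, P1=26 ⇒ P3
P3: P2=6, P1=11 ⇒ P2
P2: P1=12 ⇒ P1
NN route Base → P5 → P4 → P3 → P2 → P1 → Base costs 80.
Optimal: Base → P4 → P3 → P2 → P1 → P5 → Base costs 72 (by enumerating all 60 distinct tours).
Excess = 80 − 72 = 8.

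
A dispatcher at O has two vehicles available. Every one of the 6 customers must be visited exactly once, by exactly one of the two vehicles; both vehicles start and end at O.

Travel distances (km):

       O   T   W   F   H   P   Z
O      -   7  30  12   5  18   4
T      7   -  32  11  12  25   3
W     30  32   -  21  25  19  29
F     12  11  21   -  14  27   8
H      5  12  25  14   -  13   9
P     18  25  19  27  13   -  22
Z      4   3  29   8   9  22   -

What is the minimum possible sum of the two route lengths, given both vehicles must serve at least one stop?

Check every non-empty split of the stops between the two vehicles; for each half take its own optimal tour:
  {T} + {W, F, H, P, Z}: 14 + 70 = 84
  {W} + {T, F, H, P, Z}: 60 + 63 = 123
  {T, W} + {F, H, P, Z}: 69 + 57 = 126
  {F} + {T, W, H, P, Z}: 24 + 76 = 100
  {T, F} + {W, H, P, Z}: 30 + 70 = 100
  {W, F} + {T, H, P, Z}: 63 + 50 = 113
  … (31 splits in total)
Best: vehicle 1 O → T → O = 14; vehicle 2 O → H → P → W → F → Z → O = 70; combined 84.

Minimum combined distance: 84 km.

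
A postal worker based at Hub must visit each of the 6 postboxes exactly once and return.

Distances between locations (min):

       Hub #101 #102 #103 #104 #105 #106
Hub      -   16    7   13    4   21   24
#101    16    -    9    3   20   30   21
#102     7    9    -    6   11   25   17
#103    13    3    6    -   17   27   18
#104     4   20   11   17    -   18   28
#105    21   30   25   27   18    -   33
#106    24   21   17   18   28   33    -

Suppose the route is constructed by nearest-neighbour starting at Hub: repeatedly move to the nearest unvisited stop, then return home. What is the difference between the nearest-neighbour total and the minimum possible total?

7 min longer than the optimal tour.

Hub: #104=4, #102=7, #103=13, #101=16, #105=21, #106=24 ⇒ #104
#104: #102=11, #103=17, #105=18, #101=20, #106=28 ⇒ #102
#102: #103=6, #101=9, #106=17, #105=25 ⇒ #103
#103: #101=3, #106=18, #105=27 ⇒ #101
#101: #106=21, #105=30 ⇒ #106
#106: #105=33 ⇒ #105
NN route Hub → #104 → #102 → #103 → #101 → #106 → #105 → Hub costs 99.
Optimal: Hub → #102 → #101 → #103 → #106 → #105 → #104 → Hub costs 92 (by enumerating all 360 distinct tours).
Excess = 99 − 92 = 7.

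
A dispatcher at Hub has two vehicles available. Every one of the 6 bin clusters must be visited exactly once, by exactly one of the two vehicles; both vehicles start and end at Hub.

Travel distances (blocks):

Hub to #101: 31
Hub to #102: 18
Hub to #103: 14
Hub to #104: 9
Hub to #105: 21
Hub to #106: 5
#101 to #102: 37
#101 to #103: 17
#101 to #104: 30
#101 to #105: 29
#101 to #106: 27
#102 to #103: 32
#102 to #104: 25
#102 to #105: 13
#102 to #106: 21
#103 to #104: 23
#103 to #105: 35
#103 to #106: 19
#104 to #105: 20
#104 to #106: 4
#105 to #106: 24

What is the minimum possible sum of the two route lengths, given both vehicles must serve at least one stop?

Check every non-empty split of the stops between the two vehicles; for each half take its own optimal tour:
  {#101} + {#102, #103, #104, #105, #106}: 62 + 88 = 150
  {#102} + {#101, #103, #104, #105, #106}: 36 + 89 = 125
  {#101, #102} + {#103, #104, #105, #106}: 86 + 78 = 164
  {#103} + {#101, #102, #104, #105, #106}: 28 + 99 = 127
  {#101, #103} + {#102, #104, #105, #106}: 62 + 60 = 122
  {#102, #103} + {#101, #104, #105, #106}: 64 + 89 = 153
  … (31 splits in total)
  {#101, #102, #103, #105} + {#104, #106}: 91 + 18 = 109  ← best
Best: vehicle 1 Hub → #102 → #105 → #101 → #103 → Hub = 91; vehicle 2 Hub → #104 → #106 → Hub = 18; combined 109.

Minimum combined distance: 109 blocks.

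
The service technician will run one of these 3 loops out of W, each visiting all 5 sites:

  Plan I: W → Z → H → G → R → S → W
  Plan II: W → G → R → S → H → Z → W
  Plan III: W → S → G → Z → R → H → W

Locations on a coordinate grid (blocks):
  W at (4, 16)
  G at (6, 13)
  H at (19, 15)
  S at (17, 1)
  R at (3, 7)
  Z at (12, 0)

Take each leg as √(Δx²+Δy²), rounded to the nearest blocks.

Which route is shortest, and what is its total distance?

Plan I: 18 + 17 + 13 + 7 + 15 + 20 = 90
Plan II: 4 + 7 + 15 + 14 + 17 + 18 = 75
Plan III: 20 + 16 + 14 + 11 + 18 + 15 = 94

Shortest is Plan II, total 75 blocks.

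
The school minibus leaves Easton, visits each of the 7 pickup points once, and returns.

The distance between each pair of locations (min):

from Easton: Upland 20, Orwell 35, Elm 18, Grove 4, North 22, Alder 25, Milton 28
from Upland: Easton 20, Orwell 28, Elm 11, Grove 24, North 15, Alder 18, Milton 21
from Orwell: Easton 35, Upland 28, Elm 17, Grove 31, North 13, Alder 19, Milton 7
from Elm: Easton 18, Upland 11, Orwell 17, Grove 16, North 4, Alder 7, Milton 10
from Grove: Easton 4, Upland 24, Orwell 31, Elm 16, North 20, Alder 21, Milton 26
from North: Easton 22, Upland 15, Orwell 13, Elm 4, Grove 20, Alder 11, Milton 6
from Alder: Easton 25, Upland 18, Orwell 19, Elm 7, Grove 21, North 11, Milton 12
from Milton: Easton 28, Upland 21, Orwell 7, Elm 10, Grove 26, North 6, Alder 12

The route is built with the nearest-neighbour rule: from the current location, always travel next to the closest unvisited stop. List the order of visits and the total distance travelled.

From Easton: distances to unvisited — Grove=4, Elm=18, Upland=20, North=22, Alder=25, Milton=28, Orwell=35. Nearest is Grove (4).
From Grove: distances to unvisited — Elm=16, North=20, Alder=21, Upland=24, Milton=26, Orwell=31. Nearest is Elm (16).
From Elm: distances to unvisited — North=4, Alder=7, Milton=10, Upland=11, Orwell=17. Nearest is North (4).
From North: distances to unvisited — Milton=6, Alder=11, Orwell=13, Upland=15. Nearest is Milton (6).
From Milton: distances to unvisited — Orwell=7, Alder=12, Upland=21. Nearest is Orwell (7).
From Orwell: distances to unvisited — Alder=19, Upland=28. Nearest is Alder (19).
From Alder: distances to unvisited — Upland=18. Nearest is Upland (18).
Return Upland→Easton: 20.
Total = 4 + 16 + 4 + 6 + 7 + 19 + 18 + 20 = 94.

Total distance 94 min via the nearest-neighbour route Easton → Grove → Elm → North → Milton → Orwell → Alder → Upland → Easton.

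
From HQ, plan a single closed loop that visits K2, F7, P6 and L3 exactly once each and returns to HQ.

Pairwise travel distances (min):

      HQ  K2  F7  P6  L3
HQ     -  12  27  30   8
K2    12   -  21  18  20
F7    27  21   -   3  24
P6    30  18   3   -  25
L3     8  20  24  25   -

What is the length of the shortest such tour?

Shortest round trip = 65 min.

With 4 stops there are 4!/2 = 12 distinct round trips (a route and its reverse cost the same).
HQ-K2-F7-P6-L3-HQ: 12+21+3+25+8 = 69
HQ-K2-F7-L3-P6-HQ: 12+21+24+25+30 = 112
HQ-K2-P6-F7-L3-HQ: 12+18+3+24+8 = 65
HQ-K2-P6-L3-F7-HQ: 12+18+25+24+27 = 106
HQ-K2-L3-F7-P6-HQ: 12+20+24+3+30 = 89
HQ-K2-L3-P6-F7-HQ: 12+20+25+3+27 = 87
HQ-F7-K2-P6-L3-HQ: 27+21+18+25+8 = 99
HQ-F7-K2-L3-P6-HQ: 27+21+20+25+30 = 123
HQ-F7-P6-K2-L3-HQ: 27+3+18+20+8 = 76
HQ-F7-L3-K2-P6-HQ: 27+24+20+18+30 = 119
HQ-P6-K2-F7-L3-HQ: 30+18+21+24+8 = 101
HQ-P6-F7-K2-L3-HQ: 30+3+21+20+8 = 82
The minimum is 65.
One optimal route: HQ → K2 → P6 → F7 → L3 → HQ (or its reverse).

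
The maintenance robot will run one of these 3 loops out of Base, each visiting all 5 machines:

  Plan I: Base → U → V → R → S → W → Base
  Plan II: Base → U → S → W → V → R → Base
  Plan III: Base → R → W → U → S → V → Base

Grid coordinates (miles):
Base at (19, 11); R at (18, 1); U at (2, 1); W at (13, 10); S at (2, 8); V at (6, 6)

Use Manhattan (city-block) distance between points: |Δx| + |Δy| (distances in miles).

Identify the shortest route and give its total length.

76 miles — Plan III is the shortest.

Plan I: 27 + 9 + 17 + 23 + 13 + 7 = 96
Plan II: 27 + 7 + 13 + 11 + 17 + 11 = 86
Plan III: 11 + 14 + 20 + 7 + 6 + 18 = 76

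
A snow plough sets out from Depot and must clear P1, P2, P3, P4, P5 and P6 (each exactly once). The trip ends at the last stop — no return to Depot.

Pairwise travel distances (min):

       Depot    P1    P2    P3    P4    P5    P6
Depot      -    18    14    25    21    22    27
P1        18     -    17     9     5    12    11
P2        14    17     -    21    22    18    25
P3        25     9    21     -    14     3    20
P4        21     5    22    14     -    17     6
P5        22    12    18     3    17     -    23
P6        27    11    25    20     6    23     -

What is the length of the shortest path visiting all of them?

Shortest open route: 55 min.

There are 6! = 720 possible orderings.
Depot → P1 → P2 → P3 → P4 → P5 → P6: 18+17+21+14+17+23 = 110
Depot → P1 → P2 → P3 → P4 → P6 → P5: 18+17+21+14+6+23 = 99
Depot → P1 → P2 → P3 → P5 → P4 → P6: 18+17+21+3+17+6 = 82
Depot → P1 → P2 → P3 → P5 → P6 → P4: 18+17+21+3+23+6 = 88
Depot → P1 → P2 → P3 → P6 → P4 → P5: 18+17+21+20+6+17 = 99
Depot → P1 → P2 → P3 → P6 → P5 → P4: 18+17+21+20+23+17 = 116
Depot → P1 → P2 → P4 → P3 → P5 → P6: 18+17+22+14+3+23 = 97
Depot → P1 → P2 → P4 → P3 → P6 → P5: 18+17+22+14+20+23 = 114
… (712 more)
Depot → P2 → P5 → P3 → P1 → P4 → P6: 14+18+3+9+5+6 = 55  ← best
The minimum is 55.
One shortest path: Depot → P2 → P5 → P3 → P1 → P4 → P6.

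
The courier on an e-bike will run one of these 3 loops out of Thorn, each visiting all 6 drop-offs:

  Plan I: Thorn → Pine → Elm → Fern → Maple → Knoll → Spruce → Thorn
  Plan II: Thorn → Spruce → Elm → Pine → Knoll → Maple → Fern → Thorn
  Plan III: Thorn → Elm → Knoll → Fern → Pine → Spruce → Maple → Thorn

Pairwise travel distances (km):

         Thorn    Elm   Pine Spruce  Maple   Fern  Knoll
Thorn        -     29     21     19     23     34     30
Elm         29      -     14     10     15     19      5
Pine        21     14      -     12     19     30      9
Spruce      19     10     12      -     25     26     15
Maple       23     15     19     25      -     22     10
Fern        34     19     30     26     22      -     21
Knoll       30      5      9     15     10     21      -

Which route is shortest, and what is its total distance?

118 km — Plan II is the shortest.

Plan I: 21 + 14 + 19 + 22 + 10 + 15 + 19 = 120
Plan II: 19 + 10 + 14 + 9 + 10 + 22 + 34 = 118
Plan III: 29 + 5 + 21 + 30 + 12 + 25 + 23 = 145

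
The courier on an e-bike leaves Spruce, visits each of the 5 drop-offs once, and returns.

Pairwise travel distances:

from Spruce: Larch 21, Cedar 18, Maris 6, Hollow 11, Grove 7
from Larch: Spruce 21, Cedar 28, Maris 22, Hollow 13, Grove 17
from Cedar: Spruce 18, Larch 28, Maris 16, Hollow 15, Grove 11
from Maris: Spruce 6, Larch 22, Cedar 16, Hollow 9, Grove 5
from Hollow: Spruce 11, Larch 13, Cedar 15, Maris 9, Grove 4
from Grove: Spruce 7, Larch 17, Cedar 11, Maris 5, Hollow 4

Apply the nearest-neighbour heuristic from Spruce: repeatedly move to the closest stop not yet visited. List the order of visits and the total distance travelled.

At Spruce the remaining stops are Maris 6, Grove 7, Hollow 11, Cedar 18, Larch 21; go to Maris.
At Maris the remaining stops are Grove 5, Hollow 9, Cedar 16, Larch 22; go to Grove.
At Grove the remaining stops are Hollow 4, Cedar 11, Larch 17; go to Hollow.
At Hollow the remaining stops are Larch 13, Cedar 15; go to Larch.
At Larch the remaining stops are Cedar 28; go to Cedar.
Return Cedar→Spruce: 18.
Total = 6 + 5 + 4 + 13 + 28 + 18 = 74.

Nearest-neighbour total = 74; route Spruce → Maris → Grove → Hollow → Larch → Cedar → Spruce.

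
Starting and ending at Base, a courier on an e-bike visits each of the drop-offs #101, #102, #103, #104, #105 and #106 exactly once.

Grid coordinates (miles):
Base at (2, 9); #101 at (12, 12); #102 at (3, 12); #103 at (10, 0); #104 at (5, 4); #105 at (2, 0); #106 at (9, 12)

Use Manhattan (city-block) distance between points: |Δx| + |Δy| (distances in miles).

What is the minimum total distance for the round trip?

Base→#101→#102→#103→#104→#105→#106→Base: 13+9+19+9+7+19+10 = 86
Base→#101→#102→#103→#104→#106→#105→Base: 13+9+19+9+12+19+9 = 90
Base→#101→#102→#103→#105→#104→#106→Base: 13+9+19+8+7+12+10 = 78
Base→#101→#102→#103→#105→#106→#104→Base: 13+9+19+8+19+12+8 = 88
Base→#101→#102→#103→#106→#104→#105→Base: 13+9+19+13+12+7+9 = 82
Base→#101→#102→#103→#106→#105→#104→Base: 13+9+19+13+19+7+8 = 88
Base→#101→#102→#104→#103→#105→#106→Base: 13+9+10+9+8+19+10 = 78
Base→#101→#102→#104→#103→#106→#105→Base: 13+9+10+9+13+19+9 = 82
… (352 more)
Base→#102→#106→#101→#103→#105→#104→Base: 4+6+3+14+8+7+8 = 50  ← best
The minimum is 50.
One optimal route: Base → #102 → #106 → #101 → #103 → #105 → #104 → Base (or its reverse).

50 miles — the shortest possible round trip.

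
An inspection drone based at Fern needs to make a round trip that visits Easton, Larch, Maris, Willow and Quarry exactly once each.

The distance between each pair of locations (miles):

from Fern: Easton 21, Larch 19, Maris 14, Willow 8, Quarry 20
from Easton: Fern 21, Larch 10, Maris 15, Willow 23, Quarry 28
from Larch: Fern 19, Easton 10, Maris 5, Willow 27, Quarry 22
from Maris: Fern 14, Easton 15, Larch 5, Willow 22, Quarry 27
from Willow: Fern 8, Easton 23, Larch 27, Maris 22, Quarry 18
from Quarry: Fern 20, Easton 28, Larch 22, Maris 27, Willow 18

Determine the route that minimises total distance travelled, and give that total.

Minimum total distance: 83 miles.

Fern - Easton - Larch - Maris - Willow - Quarry - Fern: 21+10+5+22+18+20 = 96
Fern - Easton - Larch - Maris - Quarry - Willow - Fern: 21+10+5+27+18+8 = 89
Fern - Easton - Larch - Willow - Maris - Quarry - Fern: 21+10+27+22+27+20 = 127
Fern - Easton - Larch - Willow - Quarry - Maris - Fern: 21+10+27+18+27+14 = 117
Fern - Easton - Larch - Quarry - Maris - Willow - Fern: 21+10+22+27+22+8 = 110
Fern - Easton - Larch - Quarry - Willow - Maris - Fern: 21+10+22+18+22+14 = 107
Fern - Easton - Maris - Larch - Willow - Quarry - Fern: 21+15+5+27+18+20 = 106
Fern - Easton - Maris - Larch - Quarry - Willow - Fern: 21+15+5+22+18+8 = 89
Fern - Easton - Maris - Willow - Larch - Quarry - Fern: 21+15+22+27+22+20 = 127
Fern - Easton - Maris - Willow - Quarry - Larch - Fern: 21+15+22+18+22+19 = 117
Fern - Easton - Maris - Quarry - Larch - Willow - Fern: 21+15+27+22+27+8 = 120
Fern - Easton - Maris - Quarry - Willow - Larch - Fern: 21+15+27+18+27+19 = 127
Fern - Easton - Willow - Larch - Maris - Quarry - Fern: 21+23+27+5+27+20 = 123
Fern - Easton - Willow - Larch - Quarry - Maris - Fern: 21+23+27+22+27+14 = 134
… (46 more)
Fern - Maris - Larch - Easton - Quarry - Willow - Fern: 14+5+10+28+18+8 = 83  ← best
The minimum is 83.
One optimal route: Fern → Maris → Larch → Easton → Quarry → Willow → Fern (or its reverse).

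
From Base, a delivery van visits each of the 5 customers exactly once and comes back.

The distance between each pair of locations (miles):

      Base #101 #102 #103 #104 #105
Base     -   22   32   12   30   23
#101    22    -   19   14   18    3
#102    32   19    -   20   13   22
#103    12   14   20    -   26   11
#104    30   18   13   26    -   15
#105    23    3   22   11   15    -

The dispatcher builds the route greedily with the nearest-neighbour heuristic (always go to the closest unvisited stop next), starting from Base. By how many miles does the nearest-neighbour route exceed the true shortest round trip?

The nearest-neighbour route is 4 miles longer than optimal.

Base: #103=12, #101=22, #105=23, #104=30, #102=32 ⇒ #103
#103: #105=11, #101=14, #102=20, #104=26 ⇒ #105
#105: #101=3, #104=15, #102=22 ⇒ #101
#101: #104=18, #102=19 ⇒ #104
#104: #102=13 ⇒ #102
NN route Base → #103 → #105 → #101 → #104 → #102 → Base costs 89.
Optimal: Base → #101 → #105 → #104 → #102 → #103 → Base costs 85 (by enumerating all 60 distinct tours).
Excess = 89 − 85 = 4.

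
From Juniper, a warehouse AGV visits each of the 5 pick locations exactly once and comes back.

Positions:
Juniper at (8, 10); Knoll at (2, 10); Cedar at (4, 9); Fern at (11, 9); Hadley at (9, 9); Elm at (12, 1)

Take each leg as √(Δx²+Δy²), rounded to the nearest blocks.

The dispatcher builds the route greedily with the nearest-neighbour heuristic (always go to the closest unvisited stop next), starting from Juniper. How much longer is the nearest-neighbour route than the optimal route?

From Juniper: Hadley=1, Fern=3, Cedar=4, Knoll=6, Elm=10 → choose Hadley (1).
From Hadley: Fern=2, Cedar=5, Knoll=7, Elm=9 → choose Fern (2).
From Fern: Cedar=7, Elm=8, Knoll=9 → choose Cedar (7).
From Cedar: Knoll=2, Elm=11 → choose Knoll (2).
From Knoll: Elm=13 → choose Elm (13).
NN route Juniper → Hadley → Fern → Cedar → Knoll → Elm → Juniper costs 35.
Optimal: Juniper → Knoll → Cedar → Elm → Fern → Hadley → Juniper costs 30 (by enumerating all 60 distinct tours).
Excess = 35 − 30 = 5.

The nearest-neighbour route is 5 blocks longer than optimal.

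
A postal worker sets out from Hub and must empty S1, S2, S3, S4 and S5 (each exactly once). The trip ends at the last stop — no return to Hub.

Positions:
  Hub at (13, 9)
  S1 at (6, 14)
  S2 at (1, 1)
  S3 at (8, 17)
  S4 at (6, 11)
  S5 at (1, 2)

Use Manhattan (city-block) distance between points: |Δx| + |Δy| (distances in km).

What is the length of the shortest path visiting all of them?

Shortest open route: 36 km.

There are 5! = 120 possible orderings.
Hub - S1 - S2 - S3 - S4 - S5: 12+18+23+8+14 = 75
Hub - S1 - S2 - S3 - S5 - S4: 12+18+23+22+14 = 89
Hub - S1 - S2 - S4 - S3 - S5: 12+18+15+8+22 = 75
Hub - S1 - S2 - S4 - S5 - S3: 12+18+15+14+22 = 81
Hub - S1 - S2 - S5 - S3 - S4: 12+18+1+22+8 = 61
Hub - S1 - S2 - S5 - S4 - S3: 12+18+1+14+8 = 53
Hub - S1 - S3 - S2 - S4 - S5: 12+5+23+15+14 = 69
Hub - S1 - S3 - S2 - S5 - S4: 12+5+23+1+14 = 55
Hub - S1 - S3 - S4 - S2 - S5: 12+5+8+15+1 = 41
Hub - S1 - S3 - S4 - S5 - S2: 12+5+8+14+1 = 40
Hub - S1 - S3 - S5 - S2 - S4: 12+5+22+1+15 = 55
Hub - S1 - S3 - S5 - S4 - S2: 12+5+22+14+15 = 68
Hub - S1 - S4 - S2 - S3 - S5: 12+3+15+23+22 = 75
Hub - S1 - S4 - S2 - S5 - S3: 12+3+15+1+22 = 53
… (106 more)
Hub - S3 - S1 - S4 - S5 - S2: 13+5+3+14+1 = 36  ← best
The minimum is 36.
One shortest path: Hub → S3 → S1 → S4 → S5 → S2.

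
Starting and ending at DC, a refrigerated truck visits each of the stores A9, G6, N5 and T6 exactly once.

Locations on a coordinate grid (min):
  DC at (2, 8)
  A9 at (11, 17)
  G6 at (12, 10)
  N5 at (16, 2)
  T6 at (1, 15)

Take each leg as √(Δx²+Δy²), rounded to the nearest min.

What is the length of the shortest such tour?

There are 12 distinct closed tours to check (reversals are equivalent).
DC→A9→G6→N5→T6→DC: 13+7+9+20+7 = 56
DC→A9→G6→T6→N5→DC: 13+7+12+20+15 = 67
DC→A9→N5→G6→T6→DC: 13+16+9+12+7 = 57
DC→A9→N5→T6→G6→DC: 13+16+20+12+10 = 71
DC→A9→T6→G6→N5→DC: 13+10+12+9+15 = 59
DC→A9→T6→N5→G6→DC: 13+10+20+9+10 = 62
DC→G6→A9→N5→T6→DC: 10+7+16+20+7 = 60
DC→G6→A9→T6→N5→DC: 10+7+10+20+15 = 62
DC→G6→N5→A9→T6→DC: 10+9+16+10+7 = 52
DC→G6→T6→A9→N5→DC: 10+12+10+16+15 = 63
DC→N5→A9→G6→T6→DC: 15+16+7+12+7 = 57
DC→N5→G6→A9→T6→DC: 15+9+7+10+7 = 48
The minimum is 48.
One optimal route: DC → N5 → G6 → A9 → T6 → DC (or its reverse).

Shortest round trip = 48 min.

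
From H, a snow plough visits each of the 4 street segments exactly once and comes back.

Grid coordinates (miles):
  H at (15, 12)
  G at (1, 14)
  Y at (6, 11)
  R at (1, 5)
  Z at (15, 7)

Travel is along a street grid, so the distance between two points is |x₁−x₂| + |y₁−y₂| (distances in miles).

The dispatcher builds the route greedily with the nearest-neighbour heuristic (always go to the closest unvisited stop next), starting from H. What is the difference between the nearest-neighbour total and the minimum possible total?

From H: Z=5, Y=10, G=16, R=21 → choose Z (5).
From Z: Y=13, R=16, G=21 → choose Y (13).
From Y: G=8, R=11 → choose G (8).
From G: R=9 → choose R (9).
NN route H → Z → Y → G → R → H costs 56.
Optimal: H → Y → G → R → Z → H costs 48 (by enumerating all 12 distinct tours).
Excess = 56 − 48 = 8.

8 miles longer than the optimal tour.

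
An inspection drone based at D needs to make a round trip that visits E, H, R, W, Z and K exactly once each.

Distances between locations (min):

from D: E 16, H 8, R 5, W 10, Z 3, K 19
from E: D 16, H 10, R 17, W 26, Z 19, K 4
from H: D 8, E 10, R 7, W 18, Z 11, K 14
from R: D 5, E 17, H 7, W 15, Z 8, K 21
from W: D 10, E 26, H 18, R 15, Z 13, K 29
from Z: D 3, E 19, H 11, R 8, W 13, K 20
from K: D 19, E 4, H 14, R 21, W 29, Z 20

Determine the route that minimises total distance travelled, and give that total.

Minimum total distance: 69 min.

D→E→H→R→W→Z→K→D: 16+10+7+15+13+20+19 = 100
D→E→H→R→W→K→Z→D: 16+10+7+15+29+20+3 = 100
D→E→H→R→Z→W→K→D: 16+10+7+8+13+29+19 = 102
D→E→H→R→Z→K→W→D: 16+10+7+8+20+29+10 = 100
D→E→H→R→K→W→Z→D: 16+10+7+21+29+13+3 = 99
D→E→H→R→K→Z→W→D: 16+10+7+21+20+13+10 = 97
D→E→H→W→R→Z→K→D: 16+10+18+15+8+20+19 = 106
D→E→H→W→R→K→Z→D: 16+10+18+15+21+20+3 = 103
… (352 more)
D→R→H→E→K→Z→W→D: 5+7+10+4+20+13+10 = 69  ← best
The minimum is 69.
One optimal route: D → R → H → E → K → Z → W → D (or its reverse).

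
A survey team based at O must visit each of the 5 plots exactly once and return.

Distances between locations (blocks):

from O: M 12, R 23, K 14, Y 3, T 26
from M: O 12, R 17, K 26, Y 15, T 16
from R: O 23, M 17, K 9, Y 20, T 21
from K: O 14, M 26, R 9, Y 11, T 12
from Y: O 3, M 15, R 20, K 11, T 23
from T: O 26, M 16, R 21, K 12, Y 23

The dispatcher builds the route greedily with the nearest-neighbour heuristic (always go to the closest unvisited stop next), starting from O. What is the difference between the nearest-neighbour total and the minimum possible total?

O: Y=3, M=12, K=14, R=23, T=26 ⇒ Y
Y: K=11, M=15, R=20, T=23 ⇒ K
K: R=9, T=12, M=26 ⇒ R
R: M=17, T=21 ⇒ M
M: T=16 ⇒ T
NN route O → Y → K → R → M → T → O costs 82.
Optimal: O → M → T → R → K → Y → O costs 72 (by enumerating all 60 distinct tours).
Excess = 82 − 72 = 10.

The nearest-neighbour route is 10 blocks longer than optimal.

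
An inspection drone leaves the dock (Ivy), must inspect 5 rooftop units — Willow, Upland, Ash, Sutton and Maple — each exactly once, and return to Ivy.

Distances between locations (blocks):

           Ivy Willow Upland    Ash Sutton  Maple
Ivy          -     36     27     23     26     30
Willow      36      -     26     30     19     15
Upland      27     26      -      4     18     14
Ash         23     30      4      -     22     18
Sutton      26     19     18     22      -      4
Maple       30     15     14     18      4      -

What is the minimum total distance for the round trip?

98 blocks — the shortest possible round trip.

There are 60 distinct closed tours to check (reversals are equivalent).
Ivy - Willow - Upland - Ash - Sutton - Maple - Ivy: 36+26+4+22+4+30 = 122
Ivy - Willow - Upland - Ash - Maple - Sutton - Ivy: 36+26+4+18+4+26 = 114
Ivy - Willow - Upland - Sutton - Ash - Maple - Ivy: 36+26+18+22+18+30 = 150
Ivy - Willow - Upland - Sutton - Maple - Ash - Ivy: 36+26+18+4+18+23 = 125
Ivy - Willow - Upland - Maple - Ash - Sutton - Ivy: 36+26+14+18+22+26 = 142
Ivy - Willow - Upland - Maple - Sutton - Ash - Ivy: 36+26+14+4+22+23 = 125
Ivy - Willow - Ash - Upland - Sutton - Maple - Ivy: 36+30+4+18+4+30 = 122
Ivy - Willow - Ash - Upland - Maple - Sutton - Ivy: 36+30+4+14+4+26 = 114
Ivy - Willow - Ash - Sutton - Upland - Maple - Ivy: 36+30+22+18+14+30 = 150
Ivy - Willow - Ash - Sutton - Maple - Upland - Ivy: 36+30+22+4+14+27 = 133
Ivy - Willow - Ash - Maple - Upland - Sutton - Ivy: 36+30+18+14+18+26 = 142
Ivy - Willow - Ash - Maple - Sutton - Upland - Ivy: 36+30+18+4+18+27 = 133
Ivy - Willow - Sutton - Upland - Ash - Maple - Ivy: 36+19+18+4+18+30 = 125
Ivy - Willow - Sutton - Upland - Maple - Ash - Ivy: 36+19+18+14+18+23 = 128
… (46 more)
Ivy - Ash - Upland - Willow - Maple - Sutton - Ivy: 23+4+26+15+4+26 = 98  ← best
The minimum is 98.
One optimal route: Ivy → Ash → Upland → Willow → Maple → Sutton → Ivy (or its reverse).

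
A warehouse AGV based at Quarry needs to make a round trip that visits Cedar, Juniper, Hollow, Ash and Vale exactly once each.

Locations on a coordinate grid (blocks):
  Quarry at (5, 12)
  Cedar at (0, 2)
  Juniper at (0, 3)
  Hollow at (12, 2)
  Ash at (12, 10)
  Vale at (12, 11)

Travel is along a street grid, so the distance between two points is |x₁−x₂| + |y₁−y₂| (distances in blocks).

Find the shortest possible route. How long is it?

Quarry → Cedar → Juniper → Hollow → Ash → Vale → Quarry: 15+1+13+8+1+8 = 46
Quarry → Cedar → Juniper → Hollow → Vale → Ash → Quarry: 15+1+13+9+1+9 = 48
Quarry → Cedar → Juniper → Ash → Hollow → Vale → Quarry: 15+1+19+8+9+8 = 60
Quarry → Cedar → Juniper → Ash → Vale → Hollow → Quarry: 15+1+19+1+9+17 = 62
Quarry → Cedar → Juniper → Vale → Hollow → Ash → Quarry: 15+1+20+9+8+9 = 62
Quarry → Cedar → Juniper → Vale → Ash → Hollow → Quarry: 15+1+20+1+8+17 = 62
Quarry → Cedar → Hollow → Juniper → Ash → Vale → Quarry: 15+12+13+19+1+8 = 68
Quarry → Cedar → Hollow → Juniper → Vale → Ash → Quarry: 15+12+13+20+1+9 = 70
Quarry → Cedar → Hollow → Ash → Juniper → Vale → Quarry: 15+12+8+19+20+8 = 82
Quarry → Cedar → Hollow → Ash → Vale → Juniper → Quarry: 15+12+8+1+20+14 = 70
Quarry → Cedar → Hollow → Vale → Juniper → Ash → Quarry: 15+12+9+20+19+9 = 84
Quarry → Cedar → Hollow → Vale → Ash → Juniper → Quarry: 15+12+9+1+19+14 = 70
Quarry → Cedar → Ash → Juniper → Hollow → Vale → Quarry: 15+20+19+13+9+8 = 84
Quarry → Cedar → Ash → Juniper → Vale → Hollow → Quarry: 15+20+19+20+9+17 = 100
… (46 more)
Quarry → Juniper → Cedar → Hollow → Ash → Vale → Quarry: 14+1+12+8+1+8 = 44  ← best
The minimum is 44.
One optimal route: Quarry → Juniper → Cedar → Hollow → Ash → Vale → Quarry (or its reverse).

44 blocks — the shortest possible round trip.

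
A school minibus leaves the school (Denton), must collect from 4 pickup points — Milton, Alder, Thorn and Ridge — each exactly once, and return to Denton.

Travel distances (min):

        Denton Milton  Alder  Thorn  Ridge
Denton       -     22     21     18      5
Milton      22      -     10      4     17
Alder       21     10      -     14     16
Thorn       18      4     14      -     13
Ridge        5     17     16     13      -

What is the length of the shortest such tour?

53 min — the shortest possible round trip.

With 4 stops there are 4!/2 = 12 distinct round trips (a route and its reverse cost the same).
Denton-Milton-Alder-Thorn-Ridge-Denton: 22+10+14+13+5 = 64
Denton-Milton-Alder-Ridge-Thorn-Denton: 22+10+16+13+18 = 79
Denton-Milton-Thorn-Alder-Ridge-Denton: 22+4+14+16+5 = 61
Denton-Milton-Thorn-Ridge-Alder-Denton: 22+4+13+16+21 = 76
Denton-Milton-Ridge-Alder-Thorn-Denton: 22+17+16+14+18 = 87
Denton-Milton-Ridge-Thorn-Alder-Denton: 22+17+13+14+21 = 87
Denton-Alder-Milton-Thorn-Ridge-Denton: 21+10+4+13+5 = 53
Denton-Alder-Milton-Ridge-Thorn-Denton: 21+10+17+13+18 = 79
Denton-Alder-Thorn-Milton-Ridge-Denton: 21+14+4+17+5 = 61
Denton-Alder-Ridge-Milton-Thorn-Denton: 21+16+17+4+18 = 76
Denton-Thorn-Milton-Alder-Ridge-Denton: 18+4+10+16+5 = 53
Denton-Thorn-Alder-Milton-Ridge-Denton: 18+14+10+17+5 = 64
The minimum is 53.
One optimal route: Denton → Alder → Milton → Thorn → Ridge → Denton (or its reverse).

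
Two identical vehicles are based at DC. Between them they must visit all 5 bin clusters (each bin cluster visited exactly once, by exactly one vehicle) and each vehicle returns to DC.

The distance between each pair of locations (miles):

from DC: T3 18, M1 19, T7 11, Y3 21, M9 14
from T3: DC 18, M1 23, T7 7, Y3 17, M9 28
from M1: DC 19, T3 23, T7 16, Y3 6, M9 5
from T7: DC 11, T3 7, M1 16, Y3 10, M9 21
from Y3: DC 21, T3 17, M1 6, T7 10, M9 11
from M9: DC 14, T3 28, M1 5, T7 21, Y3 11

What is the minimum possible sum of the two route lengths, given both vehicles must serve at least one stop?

82 miles — the smallest possible combined total.

There are 2^4 − 1 = 15 ways to divide the 5 stops into two non-empty groups. For each, the best each vehicle can do is its own shortest tour through its group:
  {T3} + {M1, T7, Y3, M9}: 36 + 46 = 82
  {M1} + {T3, T7, Y3, M9}: 38 + 60 = 98
  {T3, M1} + {T7, Y3, M9}: 60 + 46 = 106
  {T7} + {T3, M1, Y3, M9}: 22 + 60 = 82
  {T3, T7} + {M1, Y3, M9}: 36 + 46 = 82
  {M1, T7} + {T3, Y3, M9}: 46 + 60 = 106
  … (15 splits in total)
Best: vehicle 1 DC → T3 → DC = 36; vehicle 2 DC → T7 → Y3 → M1 → M9 → DC = 46; combined 82.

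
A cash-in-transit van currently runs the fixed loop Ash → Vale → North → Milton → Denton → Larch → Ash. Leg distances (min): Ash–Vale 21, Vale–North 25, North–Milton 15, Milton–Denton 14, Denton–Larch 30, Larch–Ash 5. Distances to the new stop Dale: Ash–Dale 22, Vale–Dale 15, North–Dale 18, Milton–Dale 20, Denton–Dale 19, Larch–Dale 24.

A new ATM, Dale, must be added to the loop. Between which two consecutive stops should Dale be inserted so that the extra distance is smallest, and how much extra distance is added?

+8 min — insert Dale between Vale and North.

Insertion cost between consecutive stops i–j is d(i,Dale) + d(Dale,j) − d(i,j):
  between Ash and Vale: 22 + 15 − 21 = 16
  between Vale and North: 15 + 18 − 25 = 8
  between North and Milton: 18 + 20 − 15 = 23
  between Milton and Denton: 20 + 19 − 14 = 25
  between Denton and Larch: 19 + 24 − 30 = 13
  between Larch and Ash: 24 + 22 − 5 = 41
Cheapest insertion is between Vale and North, adding 8.
New total = 110 + 8 = 118.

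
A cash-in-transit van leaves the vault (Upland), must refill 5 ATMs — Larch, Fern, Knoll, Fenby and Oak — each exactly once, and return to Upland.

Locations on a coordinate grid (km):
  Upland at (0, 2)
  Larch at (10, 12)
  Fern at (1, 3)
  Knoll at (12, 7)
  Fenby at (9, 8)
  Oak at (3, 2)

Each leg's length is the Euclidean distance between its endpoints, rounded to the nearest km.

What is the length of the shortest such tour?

There are 60 distinct closed tours to check (reversals are equivalent).
Upland - Larch - Fern - Knoll - Fenby - Oak - Upland: 14+13+12+3+8+3 = 53
Upland - Larch - Fern - Knoll - Oak - Fenby - Upland: 14+13+12+10+8+11 = 68
Upland - Larch - Fern - Fenby - Knoll - Oak - Upland: 14+13+9+3+10+3 = 52
Upland - Larch - Fern - Fenby - Oak - Knoll - Upland: 14+13+9+8+10+13 = 67
Upland - Larch - Fern - Oak - Knoll - Fenby - Upland: 14+13+2+10+3+11 = 53
Upland - Larch - Fern - Oak - Fenby - Knoll - Upland: 14+13+2+8+3+13 = 53
Upland - Larch - Knoll - Fern - Fenby - Oak - Upland: 14+5+12+9+8+3 = 51
Upland - Larch - Knoll - Fern - Oak - Fenby - Upland: 14+5+12+2+8+11 = 52
Upland - Larch - Knoll - Fenby - Fern - Oak - Upland: 14+5+3+9+2+3 = 36
Upland - Larch - Knoll - Fenby - Oak - Fern - Upland: 14+5+3+8+2+1 = 33
Upland - Larch - Knoll - Oak - Fern - Fenby - Upland: 14+5+10+2+9+11 = 51
Upland - Larch - Knoll - Oak - Fenby - Fern - Upland: 14+5+10+8+9+1 = 47
Upland - Larch - Fenby - Fern - Knoll - Oak - Upland: 14+4+9+12+10+3 = 52
Upland - Larch - Fenby - Fern - Oak - Knoll - Upland: 14+4+9+2+10+13 = 52
… (46 more)
Upland - Fern - Fenby - Larch - Knoll - Oak - Upland: 1+9+4+5+10+3 = 32  ← best
The minimum is 32.
One optimal route: Upland → Fern → Fenby → Larch → Knoll → Oak → Upland (or its reverse).

32 km — the shortest possible round trip.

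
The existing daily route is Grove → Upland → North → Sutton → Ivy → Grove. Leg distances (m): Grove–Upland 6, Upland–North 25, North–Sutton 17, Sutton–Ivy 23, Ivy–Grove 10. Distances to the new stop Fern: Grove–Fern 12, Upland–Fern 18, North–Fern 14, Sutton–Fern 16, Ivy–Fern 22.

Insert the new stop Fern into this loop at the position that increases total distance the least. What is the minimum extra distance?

Minimum extra distance: 7 m, inserting Fern between Upland and North.

Insertion cost between consecutive stops i–j is d(i,Fern) + d(Fern,j) − d(i,j):
  between Grove and Upland: 12 + 18 − 6 = 24
  between Upland and North: 18 + 14 − 25 = 7
  between North and Sutton: 14 + 16 − 17 = 13
  between Sutton and Ivy: 16 + 22 − 23 = 15
  between Ivy and Grove: 22 + 12 − 10 = 24
Cheapest insertion is between Upland and North, adding 7.
New total = 81 + 7 = 88.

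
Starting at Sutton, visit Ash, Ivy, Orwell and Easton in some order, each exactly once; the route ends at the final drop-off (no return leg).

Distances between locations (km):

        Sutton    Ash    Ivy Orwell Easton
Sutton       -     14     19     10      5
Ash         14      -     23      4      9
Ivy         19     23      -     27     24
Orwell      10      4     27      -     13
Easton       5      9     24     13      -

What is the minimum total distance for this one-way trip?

There are 4! = 24 possible orderings.
Sutton → Ash → Ivy → Orwell → Easton: 14+23+27+13 = 77
Sutton → Ash → Ivy → Easton → Orwell: 14+23+24+13 = 74
Sutton → Ash → Orwell → Ivy → Easton: 14+4+27+24 = 69
Sutton → Ash → Orwell → Easton → Ivy: 14+4+13+24 = 55
Sutton → Ash → Easton → Ivy → Orwell: 14+9+24+27 = 74
Sutton → Ash → Easton → Orwell → Ivy: 14+9+13+27 = 63
Sutton → Ivy → Ash → Orwell → Easton: 19+23+4+13 = 59
Sutton → Ivy → Ash → Easton → Orwell: 19+23+9+13 = 64
Sutton → Ivy → Orwell → Ash → Easton: 19+27+4+9 = 59
Sutton → Ivy → Orwell → Easton → Ash: 19+27+13+9 = 68
Sutton → Ivy → Easton → Ash → Orwell: 19+24+9+4 = 56
Sutton → Ivy → Easton → Orwell → Ash: 19+24+13+4 = 60
Sutton → Orwell → Ash → Ivy → Easton: 10+4+23+24 = 61
Sutton → Orwell → Ash → Easton → Ivy: 10+4+9+24 = 47
… (10 more)
Sutton → Easton → Ash → Orwell → Ivy: 5+9+4+27 = 45  ← best
The minimum is 45.
One shortest path: Sutton → Easton → Ash → Orwell → Ivy.

Minimum one-way distance = 45 km.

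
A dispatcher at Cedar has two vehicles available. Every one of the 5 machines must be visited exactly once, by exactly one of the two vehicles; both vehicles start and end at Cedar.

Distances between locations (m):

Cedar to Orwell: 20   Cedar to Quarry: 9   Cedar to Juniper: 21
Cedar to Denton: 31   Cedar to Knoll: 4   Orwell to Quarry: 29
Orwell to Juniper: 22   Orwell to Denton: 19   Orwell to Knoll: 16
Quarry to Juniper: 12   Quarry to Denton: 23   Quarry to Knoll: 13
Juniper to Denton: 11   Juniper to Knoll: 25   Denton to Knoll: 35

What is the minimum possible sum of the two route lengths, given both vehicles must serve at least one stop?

Try each way of splitting the stops between the two vehicles (each non-empty) and, for each split, find the best tour for each vehicle:
  {Orwell} + {Quarry, Juniper, Denton, Knoll}: 40 + 71 = 111
  {Quarry} + {Orwell, Juniper, Denton, Knoll}: 18 + 71 = 89
  {Orwell, Quarry} + {Juniper, Denton, Knoll}: 58 + 71 = 129
  {Juniper} + {Orwell, Quarry, Denton, Knoll}: 42 + 71 = 113
  {Orwell, Juniper} + {Quarry, Denton, Knoll}: 63 + 71 = 134
  {Quarry, Juniper} + {Orwell, Denton, Knoll}: 42 + 70 = 112
  … (15 splits in total)
  {Orwell, Quarry, Juniper, Denton} + {Knoll}: 71 + 8 = 79  ← best
Best: vehicle 1 Cedar → Orwell → Denton → Juniper → Quarry → Cedar = 71; vehicle 2 Cedar → Knoll → Cedar = 8; combined 79.

Minimum combined distance: 79 m.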